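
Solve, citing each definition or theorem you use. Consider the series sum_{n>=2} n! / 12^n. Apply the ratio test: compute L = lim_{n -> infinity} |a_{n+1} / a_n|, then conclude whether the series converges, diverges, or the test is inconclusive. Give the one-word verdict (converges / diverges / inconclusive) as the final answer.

Let a_n denote the general term. Form the ratio a_{n+1}/a_n and simplify:
a_{n+1}/a_n = n/12 + 1/12
Take the limit as n -> infinity: L = infinity.
Since L = infinity > 1 (or L = infinity), the ratio test implies the series diverges.

diverges


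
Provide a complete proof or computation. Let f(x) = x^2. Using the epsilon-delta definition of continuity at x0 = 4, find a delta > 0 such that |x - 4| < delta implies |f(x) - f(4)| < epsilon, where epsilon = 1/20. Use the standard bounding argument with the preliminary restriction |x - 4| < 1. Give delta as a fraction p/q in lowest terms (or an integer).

Factor: |x^2 - (4)^2| = |x - 4| * |x + 4|.
Impose |x - 4| < 1 first. Then |x + 4| = |(x - 4) + 2*(4)| <= |x - 4| + 2*|4| < 1 + 8 = 9.
So |x^2 - (4)^2| < delta * 9.
We need delta * 9 <= 1/20, i.e. delta <= 1/20/9 = 1/180.
Since 1/180 < 1, this is tighter than 1; take delta = 1/180.
So delta = 1/180 works.

1/180


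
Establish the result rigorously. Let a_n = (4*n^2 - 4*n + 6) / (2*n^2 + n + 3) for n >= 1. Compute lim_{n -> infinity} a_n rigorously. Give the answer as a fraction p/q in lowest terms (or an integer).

Divide numerator and denominator by n^2, the highest power:
numerator / n^2 = 4 - 4/n + 6/n^2
denominator / n^2 = 2 + 1/n + 3/n^2
As n -> infinity, all terms of the form c/n^k (k >= 1) tend to 0.
So numerator / n^2 -> 4 and denominator / n^2 -> 2.
Therefore lim a_n = 2.

2


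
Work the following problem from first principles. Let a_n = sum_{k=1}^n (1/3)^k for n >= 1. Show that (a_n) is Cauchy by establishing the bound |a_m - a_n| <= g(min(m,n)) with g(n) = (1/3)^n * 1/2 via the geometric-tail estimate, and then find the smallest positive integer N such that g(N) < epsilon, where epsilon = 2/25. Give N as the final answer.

For m > n >= 1: |a_m - a_n| = sum_{k=n+1}^m (1/3)^k < sum_{k=n+1}^infinity (1/3)^k = (1/3)^(n+1) / (1 - 1/3) = (1/3)^n * (1/3) * (3/2) = (1/3)^n * 1/2.
So g(n) = (1/3)^n / 2. Since g(n) -> 0, (a_n) is Cauchy.
Now solve g(N) < 2/25: (1/3)^N / 2 < 2/25 <=> 3^N > 1 / (2 * 2/25) = 25/4.
Check powers of 3: 3^1 = 3 <= 25/4, 3^2 = 9 > 25/4.
So the smallest such N is 2. Check: g(2) = 1/(2 * 9) = 1/18 < 2/25.

2


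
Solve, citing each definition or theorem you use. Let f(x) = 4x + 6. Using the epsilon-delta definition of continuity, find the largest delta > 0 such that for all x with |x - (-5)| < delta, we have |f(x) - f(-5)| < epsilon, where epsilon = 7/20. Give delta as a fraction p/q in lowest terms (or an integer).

We compute f(-5) = 4*(-5) + 6 = -14.
|f(x) - f(-5)| = |4x + 6 - (-14)| = |4(x - (-5))| = 4|x - (-5)|.
We need 4|x - (-5)| < 7/20, i.e. |x - (-5)| < 7/20 / 4 = 7/80.
So any delta <= 7/80 works. Conversely, if delta > 7/80, then x = -5 + 7/80 satisfies |x - (-5)| = 7/80 < delta but |f(x) - f(-5)| = 4 * 7/80 = 7/20, which is not < 7/20; so no larger delta works.
Hence the largest such delta is 7/80.

7/80


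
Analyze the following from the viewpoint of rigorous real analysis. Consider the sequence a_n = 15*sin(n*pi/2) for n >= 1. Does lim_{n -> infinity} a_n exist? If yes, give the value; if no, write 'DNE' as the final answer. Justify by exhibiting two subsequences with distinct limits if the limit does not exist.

Examine the behaviour of a_n along subsequences.
a_{4k+1} = 15*sin(pi/2 + 2k*pi) = 15 -> 15. a_{4k+3} = 15*sin(3pi/2 + 2k*pi) = -15 -> -15.
Since these two subsequential limits are 15 and -15, distinct, the full sequence cannot converge (a convergent sequence has all subsequences tending to the same limit). So lim a_n does not exist.

DNE


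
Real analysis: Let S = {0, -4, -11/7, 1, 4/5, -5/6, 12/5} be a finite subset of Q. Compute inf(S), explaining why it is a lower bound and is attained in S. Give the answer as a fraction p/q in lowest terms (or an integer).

S is finite, so inf(S) = min(S).
Sorted increasing:
-4, -11/7, -5/6, 0, 4/5, 1, 12/5
The extremum is -4.
For every x in S, x >= -4. And -4 is in S, so it is attained.
Therefore inf(S) = -4.

-4


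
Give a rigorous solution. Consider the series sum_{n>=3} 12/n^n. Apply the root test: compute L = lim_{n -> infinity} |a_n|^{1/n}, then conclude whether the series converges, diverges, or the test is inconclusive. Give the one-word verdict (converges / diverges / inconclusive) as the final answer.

Let a_n denote the general term. Form |a_n|^(1/n) and simplify:
|a_n|^(1/n) = 12^(1/n)/n
Take the limit as n -> infinity: L = 0.
Since L = 0 < 1, the root test implies convergence.

converges


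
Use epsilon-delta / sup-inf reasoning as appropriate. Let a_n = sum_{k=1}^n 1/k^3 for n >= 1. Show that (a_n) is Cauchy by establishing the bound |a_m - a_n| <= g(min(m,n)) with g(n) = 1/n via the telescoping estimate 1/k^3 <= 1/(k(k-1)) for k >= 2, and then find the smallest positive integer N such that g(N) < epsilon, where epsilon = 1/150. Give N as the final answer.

For m > n >= 1: |a_m - a_n| = sum_{k=n+1}^m 1/k^3.
Use 1/k^3 <= 1/(k(k-1)) = 1/(k-1) - 1/k for k >= 2 (which holds since k^3 >= k^2 >= k(k-1) for k >= 2):
sum_{k=n+1}^m 1/k^3 <= sum_{k=n+1}^m (1/(k-1) - 1/k) = 1/n - 1/m <= 1/n.
By symmetry the same bound holds with n,m swapped, so |a_m - a_n| <= 1/min(m,n) = g(min(m,n)). Since g(n) -> 0, (a_n) is Cauchy.
Now solve g(N) < 1/150: 1/N < 1/150 <=> N > 1/(1/150) = 150.
The smallest integer strictly greater than 150 is N = 151.
Check: g(151) = 1/151 < 1/150; g(150) = 1/150 >= 1/150. So N = 151.

151


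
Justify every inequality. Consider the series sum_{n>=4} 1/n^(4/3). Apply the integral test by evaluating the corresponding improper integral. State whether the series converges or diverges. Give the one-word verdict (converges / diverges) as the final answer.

Let f(x) = x^(-4/3). Then f is positive, continuous, and decreasing on [4, infinity), so the integral test applies.
Compute the improper integral int_{4}^infinity f(x) dx:
  antiderivative F(x) = -3/x^(1/3).
  As x -> infinity, F(x) -> 0 (since p = 4/3 > 1).
  So int = F(infinity) - F(4) = 0 - (-3*2^(1/3)/2) = 3*2^(1/3)/2.
  Finite, so by the integral test, the series converges.

converges


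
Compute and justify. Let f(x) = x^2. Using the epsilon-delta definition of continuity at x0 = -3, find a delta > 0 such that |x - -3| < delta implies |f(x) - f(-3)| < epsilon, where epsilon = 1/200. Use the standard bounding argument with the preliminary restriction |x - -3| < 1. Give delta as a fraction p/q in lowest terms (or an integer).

Factor: |x^2 - (-3)^2| = |x - -3| * |x + -3|.
Impose |x - -3| < 1 first. Then |x + -3| = |(x - -3) + 2*(-3)| <= |x - -3| + 2*|-3| < 1 + 6 = 7.
So |x^2 - (-3)^2| < delta * 7.
We need delta * 7 <= 1/200, i.e. delta <= 1/200/7 = 1/1400.
Since 1/1400 < 1, this is tighter than 1; take delta = 1/1400.
So delta = 1/1400 works.

1/1400


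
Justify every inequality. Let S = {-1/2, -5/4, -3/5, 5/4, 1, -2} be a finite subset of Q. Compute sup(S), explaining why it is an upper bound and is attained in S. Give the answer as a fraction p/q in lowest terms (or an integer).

S is finite, so sup(S) = max(S).
Sorted decreasing:
5/4, 1, -1/2, -3/5, -5/4, -2
The extremum is 5/4.
For every x in S, x <= 5/4. And 5/4 is in S, so it is attained.
Therefore sup(S) = 5/4.

5/4


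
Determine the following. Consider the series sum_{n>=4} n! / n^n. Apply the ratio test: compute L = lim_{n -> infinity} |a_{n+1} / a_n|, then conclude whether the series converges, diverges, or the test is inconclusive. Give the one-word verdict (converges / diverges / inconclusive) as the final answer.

Let a_n denote the general term. Form the ratio a_{n+1}/a_n and simplify:
a_{n+1}/a_n = (n/(n + 1))^n
Take the limit as n -> infinity: L = exp(-1).
Since L = exp(-1) < 1, the ratio test implies the series converges.

converges


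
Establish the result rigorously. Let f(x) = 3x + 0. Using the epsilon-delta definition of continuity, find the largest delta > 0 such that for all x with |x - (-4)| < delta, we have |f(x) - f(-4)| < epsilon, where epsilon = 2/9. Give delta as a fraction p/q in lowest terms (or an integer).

We compute f(-4) = 3*(-4) + 0 = -12.
|f(x) - f(-4)| = |3x + 0 - (-12)| = |3(x - (-4))| = 3|x - (-4)|.
We need 3|x - (-4)| < 2/9, i.e. |x - (-4)| < 2/9 / 3 = 2/27.
So any delta <= 2/27 works. Conversely, if delta > 2/27, then x = -4 + 2/27 satisfies |x - (-4)| = 2/27 < delta but |f(x) - f(-4)| = 3 * 2/27 = 2/9, which is not < 2/9; so no larger delta works.
Hence the largest such delta is 2/27.

2/27


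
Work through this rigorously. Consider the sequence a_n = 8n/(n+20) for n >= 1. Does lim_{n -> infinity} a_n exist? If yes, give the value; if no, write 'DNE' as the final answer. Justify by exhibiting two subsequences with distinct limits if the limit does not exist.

Examine the behaviour of a_n along subsequences.
Even-n subsequence a_{2k} = 8(2k)/(2k+20) -> 8. Odd-n subsequence a_{2k+1} = 8(2k+1)/(2k+21) -> 8. Both tend to 8, which suggests the limit is 8; verify directly.
|a_n - 8| = |8n - 8(n+20)| / (n+20) = 160/(n+20) < 160/n for every n >= 1.
Given epsilon > 0, choose a positive integer N > 160/epsilon. Then for all n >= N, |a_n - 8| < 160/n <= 160/N < epsilon.
So by the definition of the limit, lim a_n exists and equals 8.

8


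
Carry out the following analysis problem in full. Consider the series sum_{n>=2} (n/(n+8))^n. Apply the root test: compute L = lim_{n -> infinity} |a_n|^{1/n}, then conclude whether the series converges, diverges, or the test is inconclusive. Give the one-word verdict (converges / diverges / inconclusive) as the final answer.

Let a_n denote the general term. Form |a_n|^(1/n) and simplify:
|a_n|^(1/n) = n/(n + 8)
Take the limit as n -> infinity: L = 1.
Since L = 1, the root test is inconclusive. (In fact a_n = (n/(n+8))^n -> e^(-8) != 0, so the nth-term test shows divergence; but the root test itself gives no conclusion.)

inconclusive


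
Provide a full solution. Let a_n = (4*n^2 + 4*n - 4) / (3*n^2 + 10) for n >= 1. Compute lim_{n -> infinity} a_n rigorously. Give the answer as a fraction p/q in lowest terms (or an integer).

Divide numerator and denominator by n^2, the highest power:
numerator / n^2 = 4 + 4/n - 4/n^2
denominator / n^2 = 3 + 10/n^2
As n -> infinity, all terms of the form c/n^k (k >= 1) tend to 0.
So numerator / n^2 -> 4 and denominator / n^2 -> 3.
Therefore lim a_n = 4/3.

4/3


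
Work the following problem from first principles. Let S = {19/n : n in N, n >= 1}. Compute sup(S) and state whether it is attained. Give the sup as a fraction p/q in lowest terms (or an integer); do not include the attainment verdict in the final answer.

Analysis:
- Values: 19, 19/2, 19/3, 19/4, ... strictly decreasing.
- The maximum is 19 (n=1); sup = 19 (attained).
- The set is bounded below by 0; 19/n -> 0 so 0 is the greatest lower bound.
- 0 is not in the set, so inf = 0 is not attained.
Conclusion: sup(S) = 19, attained in S.

19


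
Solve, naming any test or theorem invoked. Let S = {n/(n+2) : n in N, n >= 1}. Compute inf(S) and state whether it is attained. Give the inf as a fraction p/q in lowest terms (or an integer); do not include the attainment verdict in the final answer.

Analysis:
- Values: 1/3, 1/2, 3/5, 2/3, ... strictly increasing.
- Minimum is 1/3 (n=1); inf = 1/3 (attained).
- n/(n+2) = 1 - 2/(n+2) -> 1 from below as n -> infinity, and never equals 1.
- So sup = 1 (not attained).
Conclusion: inf(S) = 1/3, attained in S.

1/3


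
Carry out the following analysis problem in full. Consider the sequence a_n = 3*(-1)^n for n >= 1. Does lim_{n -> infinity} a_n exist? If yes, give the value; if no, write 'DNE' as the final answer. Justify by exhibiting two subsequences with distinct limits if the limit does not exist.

Examine the behaviour of a_n along subsequences.
Even-n subsequence a_{2k} = 3 -> 3. Odd-n subsequence a_{2k+1} = -3 -> -3.
Since these two subsequential limits are 3 and -3, distinct, the full sequence cannot converge (a convergent sequence has all subsequences tending to the same limit). So lim a_n does not exist.

DNE


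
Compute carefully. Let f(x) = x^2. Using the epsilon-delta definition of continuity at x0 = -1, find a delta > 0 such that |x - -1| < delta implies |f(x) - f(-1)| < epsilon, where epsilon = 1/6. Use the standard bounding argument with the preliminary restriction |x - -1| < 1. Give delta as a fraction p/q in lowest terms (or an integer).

Factor: |x^2 - (-1)^2| = |x - -1| * |x + -1|.
Impose |x - -1| < 1 first. Then |x + -1| = |(x - -1) + 2*(-1)| <= |x - -1| + 2*|-1| < 1 + 2 = 3.
So |x^2 - (-1)^2| < delta * 3.
We need delta * 3 <= 1/6, i.e. delta <= 1/6/3 = 1/18.
Since 1/18 < 1, this is tighter than 1; take delta = 1/18.
So delta = 1/18 works.

1/18


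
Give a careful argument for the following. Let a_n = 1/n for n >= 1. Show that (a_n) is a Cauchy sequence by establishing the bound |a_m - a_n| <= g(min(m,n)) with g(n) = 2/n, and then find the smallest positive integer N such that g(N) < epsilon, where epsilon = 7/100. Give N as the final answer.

For any m, n >= 1, by the triangle inequality:
|a_m - a_n| = |1/m - 1/n| <= 1/m + 1/n <= 2/min(m,n).
So g(n) = 2/n bounds the Cauchy difference. Since g(n) -> 0, (a_n) is Cauchy.
Now solve g(N) < 7/100: 2/N < 7/100 <=> N > 2 / (7/100) = 200/7.
The smallest integer strictly greater than 200/7 is N = 29.
Check: g(29) = 2/29 = 2/29 < 7/100; g(28) = 1/14 >= 7/100. So N = 29.

29


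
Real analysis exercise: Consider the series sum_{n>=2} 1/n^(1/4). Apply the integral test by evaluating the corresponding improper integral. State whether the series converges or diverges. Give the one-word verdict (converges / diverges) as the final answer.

Let f(x) = x^(-1/4). Then f is positive, continuous, and decreasing on [2, infinity), so the integral test applies.
Compute the improper integral int_{2}^infinity f(x) dx:
  antiderivative F(x) = 4*x^(3/4)/3.
  As x -> infinity, F(x) -> infinity (since p = 1/4 < 1).
  So the integral diverges. By the integral test, the series diverges.

diverges


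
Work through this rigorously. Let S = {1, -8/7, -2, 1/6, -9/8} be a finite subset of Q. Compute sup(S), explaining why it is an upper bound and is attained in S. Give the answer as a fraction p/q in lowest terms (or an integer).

S is finite, so sup(S) = max(S).
Sorted decreasing:
1, 1/6, -9/8, -8/7, -2
The extremum is 1.
For every x in S, x <= 1. And 1 is in S, so it is attained.
Therefore sup(S) = 1.

1


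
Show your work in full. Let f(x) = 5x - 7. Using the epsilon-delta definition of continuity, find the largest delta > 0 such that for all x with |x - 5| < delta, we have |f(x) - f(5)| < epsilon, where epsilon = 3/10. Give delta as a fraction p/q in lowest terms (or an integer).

We compute f(5) = 5*(5) - 7 = 18.
|f(x) - f(5)| = |5x - 7 - (18)| = |5(x - 5)| = 5|x - 5|.
We need 5|x - 5| < 3/10, i.e. |x - 5| < 3/10 / 5 = 3/50.
So any delta <= 3/50 works. Conversely, if delta > 3/50, then x = 5 + 3/50 satisfies |x - 5| = 3/50 < delta but |f(x) - f(5)| = 5 * 3/50 = 3/10, which is not < 3/10; so no larger delta works.
Hence the largest such delta is 3/50.

3/50


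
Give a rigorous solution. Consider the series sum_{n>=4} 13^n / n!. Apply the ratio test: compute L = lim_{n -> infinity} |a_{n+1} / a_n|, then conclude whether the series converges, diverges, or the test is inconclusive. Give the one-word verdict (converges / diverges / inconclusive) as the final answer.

Let a_n denote the general term. Form the ratio a_{n+1}/a_n and simplify:
a_{n+1}/a_n = 13/(n + 1)
Take the limit as n -> infinity: L = 0.
Since L = 0 < 1, the ratio test implies the series converges.

converges


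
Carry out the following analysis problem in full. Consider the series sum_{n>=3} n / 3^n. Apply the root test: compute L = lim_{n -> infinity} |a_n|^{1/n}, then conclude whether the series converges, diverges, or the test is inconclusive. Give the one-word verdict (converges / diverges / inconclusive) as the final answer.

Let a_n denote the general term. Form |a_n|^(1/n) and simplify:
|a_n|^(1/n) = n^(1/n)/3
Take the limit as n -> infinity: L = 1/3.
Since L = 1/3 < 1, the root test implies convergence.

converges


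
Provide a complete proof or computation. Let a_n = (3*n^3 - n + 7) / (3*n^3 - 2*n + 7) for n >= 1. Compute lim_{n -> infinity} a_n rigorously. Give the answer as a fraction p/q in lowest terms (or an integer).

Divide numerator and denominator by n^3, the highest power:
numerator / n^3 = 3 - 1/n^2 + 7/n^3
denominator / n^3 = 3 - 2/n^2 + 7/n^3
As n -> infinity, all terms of the form c/n^k (k >= 1) tend to 0.
So numerator / n^3 -> 3 and denominator / n^3 -> 3.
Therefore lim a_n = 1.

1


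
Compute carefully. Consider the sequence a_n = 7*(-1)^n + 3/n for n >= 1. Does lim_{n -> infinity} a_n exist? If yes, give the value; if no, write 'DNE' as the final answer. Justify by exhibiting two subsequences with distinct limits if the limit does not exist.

Examine the behaviour of a_n along subsequences.
a_{2k} = 7 + 3/(2k) -> 7. a_{2k+1} = -7 + 3/(2k+1) -> -7.
Since these two subsequential limits are 7 and -7, distinct, the full sequence cannot converge (a convergent sequence has all subsequences tending to the same limit). So lim a_n does not exist.

DNE


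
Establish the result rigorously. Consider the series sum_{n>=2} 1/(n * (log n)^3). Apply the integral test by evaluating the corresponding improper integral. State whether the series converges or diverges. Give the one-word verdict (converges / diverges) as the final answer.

Let f(x) = 1/(x*log(x)^3). Then f is positive, continuous, and decreasing on [2, infinity), so the integral test applies.
Compute the improper integral int_{2}^infinity f(x) dx:
  antiderivative F(x) = -1/(2*log(x)^2).
  F(x) -> 0 as x -> infinity.  int = 0 - F(2) = 1/(2*log(2)^2) < infinity. By the integral test, the series converges.

converges


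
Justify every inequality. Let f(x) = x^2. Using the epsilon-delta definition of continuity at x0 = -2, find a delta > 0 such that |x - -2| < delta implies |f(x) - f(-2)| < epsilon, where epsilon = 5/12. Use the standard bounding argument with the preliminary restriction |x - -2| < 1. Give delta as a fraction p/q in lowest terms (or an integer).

Factor: |x^2 - (-2)^2| = |x - -2| * |x + -2|.
Impose |x - -2| < 1 first. Then |x + -2| = |(x - -2) + 2*(-2)| <= |x - -2| + 2*|-2| < 1 + 4 = 5.
So |x^2 - (-2)^2| < delta * 5.
We need delta * 5 <= 5/12, i.e. delta <= 5/12/5 = 1/12.
Since 1/12 < 1, this is tighter than 1; take delta = 1/12.
So delta = 1/12 works.

1/12


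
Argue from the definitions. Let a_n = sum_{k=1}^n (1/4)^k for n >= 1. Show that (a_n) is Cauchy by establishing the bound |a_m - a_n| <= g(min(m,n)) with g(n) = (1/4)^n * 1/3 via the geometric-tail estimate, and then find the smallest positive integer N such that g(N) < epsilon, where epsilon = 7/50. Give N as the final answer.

For m > n >= 1: |a_m - a_n| = sum_{k=n+1}^m (1/4)^k < sum_{k=n+1}^infinity (1/4)^k = (1/4)^(n+1) / (1 - 1/4) = (1/4)^n * (1/4) * (4/3) = (1/4)^n * 1/3.
So g(n) = (1/4)^n / 3. Since g(n) -> 0, (a_n) is Cauchy.
Now solve g(N) < 7/50: (1/4)^N / 3 < 7/50 <=> 4^N > 1 / (3 * 7/50) = 50/21.
Check powers of 4: 4^0 = 1 <= 50/21, 4^1 = 4 > 50/21.
So the smallest such N is 1. Check: g(1) = 1/(3 * 4) = 1/12 < 7/50.

1


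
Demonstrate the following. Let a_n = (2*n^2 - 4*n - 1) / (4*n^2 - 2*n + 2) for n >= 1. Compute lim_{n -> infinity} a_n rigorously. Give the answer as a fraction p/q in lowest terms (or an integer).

Divide numerator and denominator by n^2, the highest power:
numerator / n^2 = 2 - 4/n - 1/n^2
denominator / n^2 = 4 - 2/n + 2/n^2
As n -> infinity, all terms of the form c/n^k (k >= 1) tend to 0.
So numerator / n^2 -> 2 and denominator / n^2 -> 4.
Therefore lim a_n = 1/2.

1/2


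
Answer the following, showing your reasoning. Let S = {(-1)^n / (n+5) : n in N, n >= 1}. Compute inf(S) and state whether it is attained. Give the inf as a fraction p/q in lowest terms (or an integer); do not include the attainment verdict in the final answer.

Analysis:
- Values: -1/6, 1/7, -1/8, 1/9, -1/10, ...
- Positive terms (even n): 1/(2+5), 1/(4+5), ... decreasing -> max = 1/7 (n=2).
- Negative terms (odd n): -1/(1+5), -1/(3+5), ... increasing -> min = -1/6 (n=1).
- So sup = 1/7 (attained at n=2); inf = -1/6 (attained at n=1).
Conclusion: inf(S) = -1/6, attained in S.

-1/6


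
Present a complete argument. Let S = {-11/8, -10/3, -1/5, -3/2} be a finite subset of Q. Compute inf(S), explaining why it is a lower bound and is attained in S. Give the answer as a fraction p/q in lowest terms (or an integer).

S is finite, so inf(S) = min(S).
Sorted increasing:
-10/3, -3/2, -11/8, -1/5
The extremum is -10/3.
For every x in S, x >= -10/3. And -10/3 is in S, so it is attained.
Therefore inf(S) = -10/3.

-10/3


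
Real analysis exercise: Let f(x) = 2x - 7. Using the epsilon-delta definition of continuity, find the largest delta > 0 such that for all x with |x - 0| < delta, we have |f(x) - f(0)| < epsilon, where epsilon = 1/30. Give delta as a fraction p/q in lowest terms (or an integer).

We compute f(0) = 2*(0) - 7 = -7.
|f(x) - f(0)| = |2x - 7 - (-7)| = |2(x - 0)| = 2|x - 0|.
We need 2|x - 0| < 1/30, i.e. |x - 0| < 1/30 / 2 = 1/60.
So any delta <= 1/60 works. Conversely, if delta > 1/60, then x = 0 + 1/60 satisfies |x - 0| = 1/60 < delta but |f(x) - f(0)| = 2 * 1/60 = 1/30, which is not < 1/30; so no larger delta works.
Hence the largest such delta is 1/60.

1/60


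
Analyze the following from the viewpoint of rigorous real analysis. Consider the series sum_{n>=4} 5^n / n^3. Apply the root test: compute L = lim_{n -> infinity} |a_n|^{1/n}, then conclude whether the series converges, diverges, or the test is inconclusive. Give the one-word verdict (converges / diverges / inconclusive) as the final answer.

Let a_n denote the general term. Form |a_n|^(1/n) and simplify:
|a_n|^(1/n) = 5/n^(3/n)
Take the limit as n -> infinity: L = 5.
Since L = 5 > 1, the root test implies divergence.

diverges


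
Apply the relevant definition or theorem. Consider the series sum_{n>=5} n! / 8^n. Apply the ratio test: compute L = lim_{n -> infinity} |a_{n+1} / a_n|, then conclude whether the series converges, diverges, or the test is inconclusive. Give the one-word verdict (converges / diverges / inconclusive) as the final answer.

Let a_n denote the general term. Form the ratio a_{n+1}/a_n and simplify:
a_{n+1}/a_n = n/8 + 1/8
Take the limit as n -> infinity: L = infinity.
Since L = infinity > 1 (or L = infinity), the ratio test implies the series diverges.

diverges


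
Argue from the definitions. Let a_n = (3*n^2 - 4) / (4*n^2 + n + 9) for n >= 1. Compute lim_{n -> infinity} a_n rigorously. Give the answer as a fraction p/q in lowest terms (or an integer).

Divide numerator and denominator by n^2, the highest power:
numerator / n^2 = 3 - 4/n^2
denominator / n^2 = 4 + 1/n + 9/n^2
As n -> infinity, all terms of the form c/n^k (k >= 1) tend to 0.
So numerator / n^2 -> 3 and denominator / n^2 -> 4.
Therefore lim a_n = 3/4.

3/4


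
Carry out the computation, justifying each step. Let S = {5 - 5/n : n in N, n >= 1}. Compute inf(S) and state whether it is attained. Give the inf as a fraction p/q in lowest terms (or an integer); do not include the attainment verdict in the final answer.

Analysis:
- Values: 0, 5/2, 10/3, 15/4, ... strictly increasing.
- Minimum is 0 (n=1); inf = 0 (attained).
- 5 - 5/n -> 5 from below; sup = 5, not attained.
Conclusion: inf(S) = 0, attained in S.

0


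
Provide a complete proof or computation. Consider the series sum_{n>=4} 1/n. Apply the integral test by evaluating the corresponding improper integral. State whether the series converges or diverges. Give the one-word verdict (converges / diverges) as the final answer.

Let f(x) = 1/x. Then f is positive, continuous, and decreasing on [4, infinity), so the integral test applies.
Compute the improper integral int_{4}^infinity f(x) dx:
  antiderivative F(x) = log(x).
  As x -> infinity, log(x) -> infinity.
  So int = infinity - log(4) = infinity. By the integral test, the series diverges.

diverges


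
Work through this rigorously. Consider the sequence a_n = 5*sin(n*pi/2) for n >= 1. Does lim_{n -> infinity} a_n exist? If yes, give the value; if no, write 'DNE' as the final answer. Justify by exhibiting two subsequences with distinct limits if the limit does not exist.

Examine the behaviour of a_n along subsequences.
a_{4k+1} = 5*sin(pi/2 + 2k*pi) = 5 -> 5. a_{4k+3} = 5*sin(3pi/2 + 2k*pi) = -5 -> -5.
Since these two subsequential limits are 5 and -5, distinct, the full sequence cannot converge (a convergent sequence has all subsequences tending to the same limit). So lim a_n does not exist.

DNE


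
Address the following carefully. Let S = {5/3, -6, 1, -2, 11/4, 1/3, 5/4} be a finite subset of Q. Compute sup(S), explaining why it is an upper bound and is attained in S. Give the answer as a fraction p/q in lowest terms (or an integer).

S is finite, so sup(S) = max(S).
Sorted decreasing:
11/4, 5/3, 5/4, 1, 1/3, -2, -6
The extremum is 11/4.
For every x in S, x <= 11/4. And 11/4 is in S, so it is attained.
Therefore sup(S) = 11/4.

11/4


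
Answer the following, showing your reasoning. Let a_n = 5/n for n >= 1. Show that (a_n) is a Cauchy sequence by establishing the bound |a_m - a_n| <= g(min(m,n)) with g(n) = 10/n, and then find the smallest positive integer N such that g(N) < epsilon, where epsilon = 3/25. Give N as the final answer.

For any m, n >= 1, by the triangle inequality:
|a_m - a_n| = |5/m - 5/n| <= 5*1/m + 5*1/n <= 10/min(m,n).
So g(n) = 10/n bounds the Cauchy difference. Since g(n) -> 0, (a_n) is Cauchy.
Now solve g(N) < 3/25: 10/N < 3/25 <=> N > 10 / (3/25) = 250/3.
The smallest integer strictly greater than 250/3 is N = 84.
Check: g(84) = 10/84 = 5/42 < 3/25; g(83) = 10/83 >= 3/25. So N = 84.

84


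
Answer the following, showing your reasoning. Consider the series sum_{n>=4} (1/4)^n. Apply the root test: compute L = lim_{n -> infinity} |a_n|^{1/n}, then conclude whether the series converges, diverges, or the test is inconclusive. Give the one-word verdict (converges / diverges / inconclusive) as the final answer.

Let a_n denote the general term. Form |a_n|^(1/n) and simplify:
|a_n|^(1/n) = 1/4
Take the limit as n -> infinity: L = 1/4.
Since L = 1/4 < 1, the root test implies convergence.

converges


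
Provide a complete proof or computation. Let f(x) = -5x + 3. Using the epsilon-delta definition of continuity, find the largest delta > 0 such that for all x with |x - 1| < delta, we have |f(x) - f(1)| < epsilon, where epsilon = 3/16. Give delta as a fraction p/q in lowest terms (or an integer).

We compute f(1) = -5*(1) + 3 = -2.
|f(x) - f(1)| = |-5x + 3 - (-2)| = |-5(x - 1)| = 5|x - 1|.
We need 5|x - 1| < 3/16, i.e. |x - 1| < 3/16 / 5 = 3/80.
So any delta <= 3/80 works. Conversely, if delta > 3/80, then x = 1 + 3/80 satisfies |x - 1| = 3/80 < delta but |f(x) - f(1)| = 5 * 3/80 = 3/16, which is not < 3/16; so no larger delta works.
Hence the largest such delta is 3/80.

3/80


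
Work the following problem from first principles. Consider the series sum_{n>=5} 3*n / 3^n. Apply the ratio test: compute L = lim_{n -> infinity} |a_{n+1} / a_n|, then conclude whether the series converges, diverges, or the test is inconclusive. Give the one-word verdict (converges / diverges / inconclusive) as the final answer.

Let a_n denote the general term. Form the ratio a_{n+1}/a_n and simplify:
a_{n+1}/a_n = (n + 1)/(3*n)
Take the limit as n -> infinity: L = 1/3.
Since L = 1/3 < 1, the ratio test implies the series converges.

converges


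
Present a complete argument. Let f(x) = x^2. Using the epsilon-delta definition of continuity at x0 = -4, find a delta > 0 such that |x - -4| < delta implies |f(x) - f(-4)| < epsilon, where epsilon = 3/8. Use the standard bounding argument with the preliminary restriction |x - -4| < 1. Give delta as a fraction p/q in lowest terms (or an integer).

Factor: |x^2 - (-4)^2| = |x - -4| * |x + -4|.
Impose |x - -4| < 1 first. Then |x + -4| = |(x - -4) + 2*(-4)| <= |x - -4| + 2*|-4| < 1 + 8 = 9.
So |x^2 - (-4)^2| < delta * 9.
We need delta * 9 <= 3/8, i.e. delta <= 3/8/9 = 1/24.
Since 1/24 < 1, this is tighter than 1; take delta = 1/24.
So delta = 1/24 works.

1/24


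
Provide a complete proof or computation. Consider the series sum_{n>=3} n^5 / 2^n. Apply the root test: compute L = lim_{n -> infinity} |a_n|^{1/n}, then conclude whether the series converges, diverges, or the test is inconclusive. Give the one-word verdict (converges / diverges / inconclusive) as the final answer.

Let a_n denote the general term. Form |a_n|^(1/n) and simplify:
|a_n|^(1/n) = n^(5/n)/2
Take the limit as n -> infinity: L = 1/2.
Since L = 1/2 < 1, the root test implies convergence.

converges


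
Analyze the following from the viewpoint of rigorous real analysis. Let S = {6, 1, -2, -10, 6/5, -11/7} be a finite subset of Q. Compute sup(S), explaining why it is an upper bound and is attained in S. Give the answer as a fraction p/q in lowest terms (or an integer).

S is finite, so sup(S) = max(S).
Sorted decreasing:
6, 6/5, 1, -11/7, -2, -10
The extremum is 6.
For every x in S, x <= 6. And 6 is in S, so it is attained.
Therefore sup(S) = 6.

6


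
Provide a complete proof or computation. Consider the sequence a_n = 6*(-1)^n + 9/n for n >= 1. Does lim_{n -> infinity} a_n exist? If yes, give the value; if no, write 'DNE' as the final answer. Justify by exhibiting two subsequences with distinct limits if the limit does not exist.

Examine the behaviour of a_n along subsequences.
a_{2k} = 6 + 9/(2k) -> 6. a_{2k+1} = -6 + 9/(2k+1) -> -6.
Since these two subsequential limits are 6 and -6, distinct, the full sequence cannot converge (a convergent sequence has all subsequences tending to the same limit). So lim a_n does not exist.

DNE


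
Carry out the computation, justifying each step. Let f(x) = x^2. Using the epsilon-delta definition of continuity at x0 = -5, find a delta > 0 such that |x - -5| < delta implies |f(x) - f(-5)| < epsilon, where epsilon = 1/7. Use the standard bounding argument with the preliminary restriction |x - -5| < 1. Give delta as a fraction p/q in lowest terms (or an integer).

Factor: |x^2 - (-5)^2| = |x - -5| * |x + -5|.
Impose |x - -5| < 1 first. Then |x + -5| = |(x - -5) + 2*(-5)| <= |x - -5| + 2*|-5| < 1 + 10 = 11.
So |x^2 - (-5)^2| < delta * 11.
We need delta * 11 <= 1/7, i.e. delta <= 1/7/11 = 1/77.
Since 1/77 < 1, this is tighter than 1; take delta = 1/77.
So delta = 1/77 works.

1/77


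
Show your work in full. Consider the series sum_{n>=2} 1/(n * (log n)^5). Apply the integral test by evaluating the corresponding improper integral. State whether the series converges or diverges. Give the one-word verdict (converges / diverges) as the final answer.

Let f(x) = 1/(x*log(x)^5). Then f is positive, continuous, and decreasing on [2, infinity), so the integral test applies.
Compute the improper integral int_{2}^infinity f(x) dx:
  antiderivative F(x) = -1/(4*log(x)^4).
  F(x) -> 0 as x -> infinity.  int = 0 - F(2) = 1/(4*log(2)^4) < infinity. By the integral test, the series converges.

converges


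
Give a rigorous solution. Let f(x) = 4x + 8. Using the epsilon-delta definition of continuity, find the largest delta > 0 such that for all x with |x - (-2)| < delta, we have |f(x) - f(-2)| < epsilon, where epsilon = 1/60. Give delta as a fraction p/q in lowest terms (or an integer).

We compute f(-2) = 4*(-2) + 8 = 0.
|f(x) - f(-2)| = |4x + 8 - (0)| = |4(x - (-2))| = 4|x - (-2)|.
We need 4|x - (-2)| < 1/60, i.e. |x - (-2)| < 1/60 / 4 = 1/240.
So any delta <= 1/240 works. Conversely, if delta > 1/240, then x = -2 + 1/240 satisfies |x - (-2)| = 1/240 < delta but |f(x) - f(-2)| = 4 * 1/240 = 1/60, which is not < 1/60; so no larger delta works.
Hence the largest such delta is 1/240.

1/240


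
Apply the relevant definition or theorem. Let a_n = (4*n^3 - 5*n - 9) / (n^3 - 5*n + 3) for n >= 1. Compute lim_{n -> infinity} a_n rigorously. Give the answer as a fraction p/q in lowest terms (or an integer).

Divide numerator and denominator by n^3, the highest power:
numerator / n^3 = 4 - 5/n^2 - 9/n^3
denominator / n^3 = 1 - 5/n^2 + 3/n^3
As n -> infinity, all terms of the form c/n^k (k >= 1) tend to 0.
So numerator / n^3 -> 4 and denominator / n^3 -> 1.
Therefore lim a_n = 4.

4


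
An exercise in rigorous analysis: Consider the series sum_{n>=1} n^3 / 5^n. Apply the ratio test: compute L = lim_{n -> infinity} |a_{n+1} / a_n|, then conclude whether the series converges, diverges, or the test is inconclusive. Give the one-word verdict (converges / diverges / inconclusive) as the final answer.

Let a_n denote the general term. Form the ratio a_{n+1}/a_n and simplify:
a_{n+1}/a_n = (n + 1)^3/(5*n^3)
Take the limit as n -> infinity: L = 1/5.
Since L = 1/5 < 1, the ratio test implies the series converges.

converges


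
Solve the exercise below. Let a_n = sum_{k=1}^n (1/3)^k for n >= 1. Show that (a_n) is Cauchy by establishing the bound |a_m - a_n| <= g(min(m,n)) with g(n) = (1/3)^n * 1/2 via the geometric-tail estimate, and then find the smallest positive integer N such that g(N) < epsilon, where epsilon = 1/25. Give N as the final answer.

For m > n >= 1: |a_m - a_n| = sum_{k=n+1}^m (1/3)^k < sum_{k=n+1}^infinity (1/3)^k = (1/3)^(n+1) / (1 - 1/3) = (1/3)^n * (1/3) * (3/2) = (1/3)^n * 1/2.
So g(n) = (1/3)^n / 2. Since g(n) -> 0, (a_n) is Cauchy.
Now solve g(N) < 1/25: (1/3)^N / 2 < 1/25 <=> 3^N > 1 / (2 * 1/25) = 25/2.
Check powers of 3: 3^2 = 9 <= 25/2, 3^3 = 27 > 25/2.
So the smallest such N is 3. Check: g(3) = 1/(2 * 27) = 1/54 < 1/25.

3


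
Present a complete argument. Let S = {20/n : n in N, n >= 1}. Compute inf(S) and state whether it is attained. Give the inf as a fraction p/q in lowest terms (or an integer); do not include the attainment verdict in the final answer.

Analysis:
- Values: 20, 10, 20/3, 5, ... strictly decreasing.
- The maximum is 20 (n=1); sup = 20 (attained).
- The set is bounded below by 0; 20/n -> 0 so 0 is the greatest lower bound.
- 0 is not in the set, so inf = 0 is not attained.
Conclusion: inf(S) = 0, not attained in S.

0


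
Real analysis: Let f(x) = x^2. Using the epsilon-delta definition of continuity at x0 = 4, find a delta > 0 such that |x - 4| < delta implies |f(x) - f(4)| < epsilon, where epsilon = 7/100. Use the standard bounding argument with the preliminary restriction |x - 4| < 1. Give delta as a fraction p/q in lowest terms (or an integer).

Factor: |x^2 - (4)^2| = |x - 4| * |x + 4|.
Impose |x - 4| < 1 first. Then |x + 4| = |(x - 4) + 2*(4)| <= |x - 4| + 2*|4| < 1 + 8 = 9.
So |x^2 - (4)^2| < delta * 9.
We need delta * 9 <= 7/100, i.e. delta <= 7/100/9 = 7/900.
Since 7/900 < 1, this is tighter than 1; take delta = 7/900.
So delta = 7/900 works.

7/900


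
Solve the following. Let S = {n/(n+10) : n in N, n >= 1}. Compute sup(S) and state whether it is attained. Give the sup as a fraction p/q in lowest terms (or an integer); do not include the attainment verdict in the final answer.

Analysis:
- Values: 1/11, 1/6, 3/13, 2/7, ... strictly increasing.
- Minimum is 1/11 (n=1); inf = 1/11 (attained).
- n/(n+10) = 1 - 10/(n+10) -> 1 from below as n -> infinity, and never equals 1.
- So sup = 1 (not attained).
Conclusion: sup(S) = 1, not attained in S.

1


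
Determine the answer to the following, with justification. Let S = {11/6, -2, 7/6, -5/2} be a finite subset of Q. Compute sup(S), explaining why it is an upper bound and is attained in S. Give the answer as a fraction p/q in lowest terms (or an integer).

S is finite, so sup(S) = max(S).
Sorted decreasing:
11/6, 7/6, -2, -5/2
The extremum is 11/6.
For every x in S, x <= 11/6. And 11/6 is in S, so it is attained.
Therefore sup(S) = 11/6.

11/6


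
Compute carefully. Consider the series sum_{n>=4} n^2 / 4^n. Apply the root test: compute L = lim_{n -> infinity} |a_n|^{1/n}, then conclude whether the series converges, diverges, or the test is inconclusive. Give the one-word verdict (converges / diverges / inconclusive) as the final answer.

Let a_n denote the general term. Form |a_n|^(1/n) and simplify:
|a_n|^(1/n) = n^(2/n)/4
Take the limit as n -> infinity: L = 1/4.
Since L = 1/4 < 1, the root test implies convergence.

converges


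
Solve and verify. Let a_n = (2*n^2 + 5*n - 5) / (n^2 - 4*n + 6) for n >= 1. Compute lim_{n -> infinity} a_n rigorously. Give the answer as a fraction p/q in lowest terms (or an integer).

Divide numerator and denominator by n^2, the highest power:
numerator / n^2 = 2 + 5/n - 5/n^2
denominator / n^2 = 1 - 4/n + 6/n^2
As n -> infinity, all terms of the form c/n^k (k >= 1) tend to 0.
So numerator / n^2 -> 2 and denominator / n^2 -> 1.
Therefore lim a_n = 2.

2


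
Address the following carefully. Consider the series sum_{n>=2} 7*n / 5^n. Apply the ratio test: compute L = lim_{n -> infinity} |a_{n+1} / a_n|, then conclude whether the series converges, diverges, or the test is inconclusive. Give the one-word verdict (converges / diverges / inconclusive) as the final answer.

Let a_n denote the general term. Form the ratio a_{n+1}/a_n and simplify:
a_{n+1}/a_n = (n + 1)/(5*n)
Take the limit as n -> infinity: L = 1/5.
Since L = 1/5 < 1, the ratio test implies the series converges.

converges


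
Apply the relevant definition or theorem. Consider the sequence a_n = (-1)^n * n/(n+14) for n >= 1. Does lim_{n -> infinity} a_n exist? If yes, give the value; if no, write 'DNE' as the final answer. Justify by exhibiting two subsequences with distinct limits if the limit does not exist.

Examine the behaviour of a_n along subsequences.
a_{2k} = 2k/(2k+14) -> 1. a_{2k+1} = -(2k+1)/(2k+15) -> -1.
Since these two subsequential limits are 1 and -1, distinct, the full sequence cannot converge (a convergent sequence has all subsequences tending to the same limit). So lim a_n does not exist.

DNE


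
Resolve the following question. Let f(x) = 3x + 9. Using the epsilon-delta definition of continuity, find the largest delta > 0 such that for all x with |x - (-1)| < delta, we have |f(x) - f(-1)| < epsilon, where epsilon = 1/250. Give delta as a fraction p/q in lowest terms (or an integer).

We compute f(-1) = 3*(-1) + 9 = 6.
|f(x) - f(-1)| = |3x + 9 - (6)| = |3(x - (-1))| = 3|x - (-1)|.
We need 3|x - (-1)| < 1/250, i.e. |x - (-1)| < 1/250 / 3 = 1/750.
So any delta <= 1/750 works. Conversely, if delta > 1/750, then x = -1 + 1/750 satisfies |x - (-1)| = 1/750 < delta but |f(x) - f(-1)| = 3 * 1/750 = 1/250, which is not < 1/250; so no larger delta works.
Hence the largest such delta is 1/750.

1/750


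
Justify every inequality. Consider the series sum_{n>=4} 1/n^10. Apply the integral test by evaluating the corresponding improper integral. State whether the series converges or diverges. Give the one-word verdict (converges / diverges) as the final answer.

Let f(x) = x^(-10). Then f is positive, continuous, and decreasing on [4, infinity), so the integral test applies.
Compute the improper integral int_{4}^infinity f(x) dx:
  antiderivative F(x) = -1/(9*x^9).
  As x -> infinity, F(x) -> 0 (since p = 10 > 1).
  So int = F(infinity) - F(4) = 0 - (-1/2359296) = 1/2359296.
  Finite, so by the integral test, the series converges.

converges


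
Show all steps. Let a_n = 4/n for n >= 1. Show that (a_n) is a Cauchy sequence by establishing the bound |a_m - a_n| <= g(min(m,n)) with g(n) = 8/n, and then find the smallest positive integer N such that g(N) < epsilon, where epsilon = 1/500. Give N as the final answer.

For any m, n >= 1, by the triangle inequality:
|a_m - a_n| = |4/m - 4/n| <= 4*1/m + 4*1/n <= 8/min(m,n).
So g(n) = 8/n bounds the Cauchy difference. Since g(n) -> 0, (a_n) is Cauchy.
Now solve g(N) < 1/500: 8/N < 1/500 <=> N > 8 / (1/500) = 4000.
The smallest integer strictly greater than 4000 is N = 4001.
Check: g(4001) = 8/4001 = 8/4001 < 1/500; g(4000) = 1/500 >= 1/500. So N = 4001.

4001
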